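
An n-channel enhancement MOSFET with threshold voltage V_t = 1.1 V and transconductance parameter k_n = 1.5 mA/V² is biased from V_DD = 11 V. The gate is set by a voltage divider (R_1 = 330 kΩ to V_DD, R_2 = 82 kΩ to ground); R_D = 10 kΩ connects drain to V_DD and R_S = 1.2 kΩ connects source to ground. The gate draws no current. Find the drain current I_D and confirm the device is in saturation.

I_D ≈ 0.34 mA

V_G = V_DD·R_2/(R_1+R_2) = 11×82/412 = 2.19 V.
Assume saturation: I_D = (k_n/2)(V_GS − V_t)² with V_GS = V_G − I_D·R_S = 2.19 − 1.2·I_D.
Substituting gives 1.08·I_D² − 2.96·I_D + 0.89 = 0, with roots I_D = 0.344 or 2.4 mA.
The root I_D = 2.4 mA gives V_GS = -0.688 V ≤ V_t, so take I_D = 0.344 mA.
Then V_GS = 1.78 V and V_DS = V_DD − I_D(R_D+R_S) = 11 − 0.344×11.2 = 7.15 V.
Saturation requires V_DS ≥ V_GS − V_t = 0.677 V; 7.15 ≥ 0.677 ✓.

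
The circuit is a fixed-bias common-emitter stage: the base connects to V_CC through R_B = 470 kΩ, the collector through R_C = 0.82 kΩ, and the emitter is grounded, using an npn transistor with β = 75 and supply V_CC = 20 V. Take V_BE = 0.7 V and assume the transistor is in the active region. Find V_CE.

V_CE ≈ 17 V

Base loop: V_CC = I_B·R_B + V_BE, so I_B = (20 − 0.7)/470 kΩ = 0.0411 mA.
In the active region I_C = β·I_B = 75 × 0.0411 = 3.08 mA.
Collector loop: V_CE = V_CC − I_C·R_C = 20 − 3.08×0.82 = 17.5 V.
Since V_CE = 17.5 V > V_CE(sat) ≈ 0.2 V, the transistor is in the active region as assumed.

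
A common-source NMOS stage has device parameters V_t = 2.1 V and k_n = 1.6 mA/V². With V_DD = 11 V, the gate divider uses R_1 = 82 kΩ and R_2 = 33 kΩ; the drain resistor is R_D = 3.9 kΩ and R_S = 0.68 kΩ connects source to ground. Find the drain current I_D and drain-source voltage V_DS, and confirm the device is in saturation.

I_D ≈ 0.45 mA, V_DS ≈ 8.9 V

V_G = V_DD·R_2/(R_1+R_2) = 11×33/115 = 3.16 V.
Assume saturation: I_D = (k_n/2)(V_GS − V_t)² with V_GS = V_G − I_D·R_S = 3.16 − 0.68·I_D.
Substituting gives 0.37·I_D² − 2.15·I_D + 0.893 = 0, with roots I_D = 0.45 or 5.36 mA.
The root I_D = 5.36 mA gives V_GS = -0.489 V ≤ V_t, so take I_D = 0.45 mA.
Then V_GS = 2.85 V and V_DS = V_DD − I_D(R_D+R_S) = 11 − 0.45×4.58 = 8.94 V.
Saturation requires V_DS ≥ V_GS − V_t = 0.75 V; 8.94 ≥ 0.75 ✓.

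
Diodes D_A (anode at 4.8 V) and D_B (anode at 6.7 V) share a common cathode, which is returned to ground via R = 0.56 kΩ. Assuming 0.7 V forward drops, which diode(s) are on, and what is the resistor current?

Assume both conduct. Then node N would need to be at both 4.8−0.7 = 4.1 V and 6.7−0.7 = 6 V, which is impossible.
Assume only D_B conducts: V_N = 6.7 − 0.7 = 6 V, so I_R = 6/0.56 = 10.7 mA.
Check D_A: its anode-to-cathode voltage is 4.8 − 6 = -1.2 V < 0.7 V, so it is off. The assumption is consistent.

Only D_B conducts; I_R ≈ 11 mA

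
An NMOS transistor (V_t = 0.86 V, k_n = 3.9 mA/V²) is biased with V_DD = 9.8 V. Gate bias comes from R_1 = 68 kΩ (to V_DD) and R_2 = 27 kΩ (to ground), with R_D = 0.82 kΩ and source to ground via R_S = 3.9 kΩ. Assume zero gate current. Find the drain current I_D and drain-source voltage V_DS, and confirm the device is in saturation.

V_G = V_DD·R_2/(R_1+R_2) = 9.8×27/95 = 2.79 V.
Assume saturation: I_D = (k_n/2)(V_GS − V_t)² with V_GS = V_G − I_D·R_S = 2.79 − 3.9·I_D.
Substituting gives 29.7·I_D² − 30.3·I_D + 7.23 = 0, with roots I_D = 0.38 or 0.641 mA.
The root I_D = 0.641 mA gives V_GS = 0.287 V ≤ V_t, so take I_D = 0.38 mA.
Then V_GS = 1.3 V and V_DS = V_DD − I_D(R_D+R_S) = 9.8 − 0.38×4.72 = 8 V.
Saturation requires V_DS ≥ V_GS − V_t = 0.442 V; 8 ≥ 0.442 ✓.

I_D ≈ 0.38 mA, V_DS ≈ 8 V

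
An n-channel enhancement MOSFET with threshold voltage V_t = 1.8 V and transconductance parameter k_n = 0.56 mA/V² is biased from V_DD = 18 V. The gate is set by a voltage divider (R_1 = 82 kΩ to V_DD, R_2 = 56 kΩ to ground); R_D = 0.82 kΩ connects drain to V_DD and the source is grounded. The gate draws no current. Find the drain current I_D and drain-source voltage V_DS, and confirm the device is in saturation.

V_G = V_DD·R_2/(R_1+R_2) = 18×56/138 = 7.3 V. With the source grounded, V_GS = V_G = 7.3 V.
Assume saturation: I_D = (k_n/2)(V_GS − V_t)² = (0.56/2)×(7.3 − 1.8)² = 0.28×5.5² = 8.48 mA.
V_DS = V_DD − I_D·R_D = 18 − 8.48×0.82 = 11 V.
Saturation requires V_DS ≥ V_GS − V_t = 5.5 V; 11 ≥ 5.5 ✓.

I_D ≈ 8.5 mA, V_DS ≈ 11 V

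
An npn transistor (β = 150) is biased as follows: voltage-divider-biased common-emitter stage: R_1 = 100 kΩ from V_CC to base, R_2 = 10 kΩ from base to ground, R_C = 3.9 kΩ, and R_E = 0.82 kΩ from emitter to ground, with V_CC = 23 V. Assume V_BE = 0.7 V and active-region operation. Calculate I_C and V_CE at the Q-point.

Thevenize the base divider: V_Th = V_CC·R_2/(R_1+R_2) = 23×10/110 = 2.09 V, R_Th = R_1‖R_2 = 9.09 kΩ.
Base-emitter loop: V_Th = I_B·R_Th + V_BE + (β+1)I_B·R_E, so I_B = (2.09 − 0.7) / (9.09 + 151×0.82) = 0.0105 mA.
I_C = β·I_B = 150×0.0105 = 1.57 mA, and I_E = (β+1)I_B = 1.58 mA.
V_CE = V_CC − I_C·R_C − I_E·R_E = 23 − 1.57×3.9 − 1.58×0.82 = 15.6 V.
V_CE = 15.6 V > 0.2 V confirms active-region operation.

I_C ≈ 1.6 mA, V_CE ≈ 16 V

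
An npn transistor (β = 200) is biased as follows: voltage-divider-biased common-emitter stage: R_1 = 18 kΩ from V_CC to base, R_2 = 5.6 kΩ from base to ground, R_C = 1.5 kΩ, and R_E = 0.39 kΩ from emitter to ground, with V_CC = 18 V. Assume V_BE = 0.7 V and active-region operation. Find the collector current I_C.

Thevenize the base divider: V_Th = V_CC·R_2/(R_1+R_2) = 18×5.6/23.6 = 4.27 V, R_Th = R_1‖R_2 = 4.27 kΩ.
Base-emitter loop: V_Th = I_B·R_Th + V_BE + (β+1)I_B·R_E, so I_B = (4.27 − 0.7) / (4.27 + 201×0.39) = 0.0432 mA.
I_C = β·I_B = 200×0.0432 = 8.64 mA, and I_E = (β+1)I_B = 8.68 mA.
V_CE = V_CC − I_C·R_C − I_E·R_E = 18 − 8.64×1.5 − 8.68×0.39 = 1.65 V.
V_CE = 1.65 V > 0.2 V confirms active-region operation.

I_C ≈ 8.6 mA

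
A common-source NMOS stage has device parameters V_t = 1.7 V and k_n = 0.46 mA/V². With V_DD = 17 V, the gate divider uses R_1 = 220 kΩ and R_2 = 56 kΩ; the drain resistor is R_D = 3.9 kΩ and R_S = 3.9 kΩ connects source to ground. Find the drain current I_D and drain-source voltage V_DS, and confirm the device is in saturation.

I_D ≈ 0.21 mA, V_DS ≈ 15 V

V_G = V_DD·R_2/(R_1+R_2) = 17×56/276 = 3.45 V.
Assume saturation: I_D = (k_n/2)(V_GS − V_t)² with V_GS = V_G − I_D·R_S = 3.45 − 3.9·I_D.
Substituting gives 3.5·I_D² − 4.14·I_D + 0.704 = 0, with roots I_D = 0.206 or 0.977 mA.
The root I_D = 0.977 mA gives V_GS = -0.361 V ≤ V_t, so take I_D = 0.206 mA.
Then V_GS = 2.65 V and V_DS = V_DD − I_D(R_D+R_S) = 17 − 0.206×7.8 = 15.4 V.
Saturation requires V_DS ≥ V_GS − V_t = 0.946 V; 15.4 ≥ 0.946 ✓.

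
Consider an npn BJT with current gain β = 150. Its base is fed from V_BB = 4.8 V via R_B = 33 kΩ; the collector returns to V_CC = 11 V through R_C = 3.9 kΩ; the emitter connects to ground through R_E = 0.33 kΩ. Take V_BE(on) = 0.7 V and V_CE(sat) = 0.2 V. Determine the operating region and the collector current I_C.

Assume active: I_B = (4.8 − 0.7)/(33 + 151×0.33) = 0.0495 mA, I_C = β·I_B = 7.42 mA.
Then V_CE = 11 − 7.42×3.9 − 7.47×0.33 = -20.4 V < 0.2 V — the active assumption fails.
Re-solve with V_CE = 0.2 V. KCL at the emitter: V_E/R_E = (V_BB−0.7−V_E)/R_B + (V_CC−0.2−V_E)/R_C, giving V_E = 0.872 V.
I_C = (V_CC − 0.2 − V_E)/R_C = (10.8 − 0.872)/3.9 = 2.55 mA.
Check: I_B = (4.1 − 0.872)/33 = 0.0978 mA, and β·I_B = 14.7 mA > I_C, confirming saturation.

saturation; I_C ≈ 2.5 mA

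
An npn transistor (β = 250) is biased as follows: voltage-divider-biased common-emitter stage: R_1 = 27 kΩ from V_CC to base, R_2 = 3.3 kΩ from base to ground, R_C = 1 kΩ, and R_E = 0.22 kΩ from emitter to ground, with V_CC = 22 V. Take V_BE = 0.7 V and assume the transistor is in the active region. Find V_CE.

V_CE ≈ 13 V

Thevenize the base divider: V_Th = V_CC·R_2/(R_1+R_2) = 22×3.3/30.3 = 2.4 V, R_Th = R_1‖R_2 = 2.94 kΩ.
Base-emitter loop: V_Th = I_B·R_Th + V_BE + (β+1)I_B·R_E, so I_B = (2.4 − 0.7) / (2.94 + 251×0.22) = 0.0292 mA.
I_C = β·I_B = 250×0.0292 = 7.29 mA, and I_E = (β+1)I_B = 7.32 mA.
V_CE = V_CC − I_C·R_C − I_E·R_E = 22 − 7.29×1 − 7.32×0.22 = 13.1 V.
V_CE = 13.1 V > 0.2 V confirms active-region operation.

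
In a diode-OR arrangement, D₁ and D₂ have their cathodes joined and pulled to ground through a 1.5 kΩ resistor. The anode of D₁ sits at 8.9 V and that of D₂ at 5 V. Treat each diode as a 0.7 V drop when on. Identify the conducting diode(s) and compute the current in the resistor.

Only D₁ conducts; I_R ≈ 5.5 mA

Assume both conduct. Then node N would need to be at both 8.9−0.7 = 8.2 V and 5−0.7 = 4.3 V, which is impossible.
Assume only D₁ conducts: V_N = 8.9 − 0.7 = 8.2 V, so I_R = 8.2/1.5 = 5.47 mA.
Check D₂: its anode-to-cathode voltage is 5 − 8.2 = -3.2 V < 0.7 V, so it is off. The assumption is consistent.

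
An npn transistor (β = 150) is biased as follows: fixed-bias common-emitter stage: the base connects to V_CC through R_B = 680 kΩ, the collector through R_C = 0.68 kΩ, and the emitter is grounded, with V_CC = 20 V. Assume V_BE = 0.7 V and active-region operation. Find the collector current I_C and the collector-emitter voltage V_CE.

Base loop: V_CC = I_B·R_B + V_BE, so I_B = (20 − 0.7)/680 kΩ = 0.0284 mA.
In the active region I_C = β·I_B = 150 × 0.0284 = 4.26 mA.
Collector loop: V_CE = V_CC − I_C·R_C = 20 − 4.26×0.68 = 17.1 V.
Since V_CE = 17.1 V > V_CE(sat) ≈ 0.2 V, the transistor is in the active region as assumed.

I_C ≈ 4.3 mA, V_CE ≈ 17 V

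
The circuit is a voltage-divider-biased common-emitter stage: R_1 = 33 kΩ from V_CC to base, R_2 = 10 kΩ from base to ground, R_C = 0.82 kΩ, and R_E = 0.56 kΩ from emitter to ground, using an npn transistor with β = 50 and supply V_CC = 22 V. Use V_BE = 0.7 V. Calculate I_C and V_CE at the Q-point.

I_C ≈ 6.1 mA, V_CE ≈ 14 V

Thevenize the base divider: V_Th = V_CC·R_2/(R_1+R_2) = 22×10/43 = 5.12 V, R_Th = R_1‖R_2 = 7.67 kΩ.
Base-emitter loop: V_Th = I_B·R_Th + V_BE + (β+1)I_B·R_E, so I_B = (5.12 − 0.7) / (7.67 + 51×0.56) = 0.122 mA.
I_C = β·I_B = 50×0.122 = 6.09 mA, and I_E = (β+1)I_B = 6.22 mA.
V_CE = V_CC − I_C·R_C − I_E·R_E = 22 − 6.09×0.82 − 6.22×0.56 = 13.5 V.
V_CE = 13.5 V > 0.2 V confirms active-region operation.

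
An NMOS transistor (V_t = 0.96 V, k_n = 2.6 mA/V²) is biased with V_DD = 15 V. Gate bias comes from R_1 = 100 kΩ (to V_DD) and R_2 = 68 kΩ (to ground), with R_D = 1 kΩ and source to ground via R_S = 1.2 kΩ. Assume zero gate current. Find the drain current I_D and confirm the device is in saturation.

V_G = V_DD·R_2/(R_1+R_2) = 15×68/168 = 6.07 V.
Assume saturation: I_D = (k_n/2)(V_GS − V_t)² with V_GS = V_G − I_D·R_S = 6.07 − 1.2·I_D.
Substituting gives 1.87·I_D² − 16.9·I_D + 34 = 0, with roots I_D = 2.99 or 6.06 mA.
The root I_D = 6.06 mA gives V_GS = -1.2 V ≤ V_t, so take I_D = 2.99 mA.
Then V_GS = 2.48 V and V_DS = V_DD − I_D(R_D+R_S) = 15 − 2.99×2.2 = 8.41 V.
Saturation requires V_DS ≥ V_GS − V_t = 1.52 V; 8.41 ≥ 1.52 ✓.

I_D ≈ 3 mA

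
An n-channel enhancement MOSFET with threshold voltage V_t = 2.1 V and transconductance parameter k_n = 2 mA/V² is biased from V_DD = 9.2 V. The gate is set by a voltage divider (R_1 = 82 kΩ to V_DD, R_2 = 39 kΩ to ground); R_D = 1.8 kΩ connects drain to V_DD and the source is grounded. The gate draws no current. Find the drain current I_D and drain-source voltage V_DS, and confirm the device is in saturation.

I_D ≈ 0.75 mA, V_DS ≈ 7.9 V

V_G = V_DD·R_2/(R_1+R_2) = 9.2×39/121 = 2.97 V. With the source grounded, V_GS = V_G = 2.97 V.
Assume saturation: I_D = (k_n/2)(V_GS − V_t)² = (2/2)×(2.97 − 2.1)² = 1×0.865² = 0.749 mA.
V_DS = V_DD − I_D·R_D = 9.2 − 0.749×1.8 = 7.85 V.
Saturation requires V_DS ≥ V_GS − V_t = 0.865 V; 7.85 ≥ 0.865 ✓.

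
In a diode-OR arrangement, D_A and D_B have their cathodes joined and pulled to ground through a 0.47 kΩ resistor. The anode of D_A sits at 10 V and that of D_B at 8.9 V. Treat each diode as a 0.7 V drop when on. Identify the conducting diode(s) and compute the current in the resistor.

Only D_A conducts; I_R ≈ 20 mA

Assume both conduct. Then node N would need to be at both 10−0.7 = 9.3 V and 8.9−0.7 = 8.2 V, which is impossible.
Assume only D_A conducts: V_N = 10 − 0.7 = 9.3 V, so I_R = 9.3/0.47 = 19.8 mA.
Check D_B: its anode-to-cathode voltage is 8.9 − 9.3 = -0.4 V < 0.7 V, so it is off. The assumption is consistent.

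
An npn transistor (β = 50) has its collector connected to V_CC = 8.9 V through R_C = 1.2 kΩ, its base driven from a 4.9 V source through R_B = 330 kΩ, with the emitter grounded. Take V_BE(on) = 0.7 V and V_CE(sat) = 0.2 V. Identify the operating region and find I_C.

Assume active. Base-emitter loop: I_B = (V_BB − V_BE)/R_B = (4.9 − 0.7)/330 = 0.0127 mA.
I_C = β·I_B = 50×0.0127 = 0.636 mA.
V_CE = V_CC − I_C·R_C = 8.9 − 0.636×1.2 = 8.14 V > V_CE(sat), so the active-region assumption holds.

active; I_C ≈ 0.64 mA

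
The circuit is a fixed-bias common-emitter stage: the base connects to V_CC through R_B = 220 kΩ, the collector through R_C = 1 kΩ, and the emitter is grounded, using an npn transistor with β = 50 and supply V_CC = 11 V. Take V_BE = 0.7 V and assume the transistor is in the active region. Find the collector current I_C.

I_C ≈ 2.3 mA

Base loop: V_CC = I_B·R_B + V_BE, so I_B = (11 − 0.7)/220 kΩ = 0.0468 mA.
In the active region I_C = β·I_B = 50 × 0.0468 = 2.34 mA.
Collector loop: V_CE = V_CC − I_C·R_C = 11 − 2.34×1 = 8.66 V.
Since V_CE = 8.66 V > V_CE(sat) ≈ 0.2 V, the transistor is in the active region as assumed.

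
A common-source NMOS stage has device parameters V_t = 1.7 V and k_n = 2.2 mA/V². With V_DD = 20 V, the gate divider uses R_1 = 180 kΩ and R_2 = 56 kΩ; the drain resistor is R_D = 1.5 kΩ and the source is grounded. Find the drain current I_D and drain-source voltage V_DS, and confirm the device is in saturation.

V_G = V_DD·R_2/(R_1+R_2) = 20×56/236 = 4.75 V. With the source grounded, V_GS = V_G = 4.75 V.
Assume saturation: I_D = (k_n/2)(V_GS − V_t)² = (2.2/2)×(4.75 − 1.7)² = 1.1×3.05² = 10.2 mA.
V_DS = V_DD − I_D·R_D = 20 − 10.2×1.5 = 4.69 V.
Saturation requires V_DS ≥ V_GS − V_t = 3.05 V; 4.69 ≥ 3.05 ✓.

I_D ≈ 10 mA, V_DS ≈ 4.7 V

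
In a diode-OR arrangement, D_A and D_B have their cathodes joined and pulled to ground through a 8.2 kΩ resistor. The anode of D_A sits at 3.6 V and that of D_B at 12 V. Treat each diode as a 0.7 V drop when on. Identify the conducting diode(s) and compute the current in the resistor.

Only D_B conducts; I_R ≈ 1.4 mA

Assume both conduct. Then node N would need to be at both 3.6−0.7 = 2.9 V and 12−0.7 = 11.3 V, which is impossible.
Assume only D_B conducts: V_N = 12 − 0.7 = 11.3 V, so I_R = 11.3/8.2 = 1.38 mA.
Check D_A: its anode-to-cathode voltage is 3.6 − 11.3 = -7.7 V < 0.7 V, so it is off. The assumption is consistent.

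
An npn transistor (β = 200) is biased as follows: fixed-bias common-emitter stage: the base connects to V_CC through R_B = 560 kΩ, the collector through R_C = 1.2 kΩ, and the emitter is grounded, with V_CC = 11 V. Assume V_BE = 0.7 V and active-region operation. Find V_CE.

V_CE ≈ 6.6 V

Base loop: V_CC = I_B·R_B + V_BE, so I_B = (11 − 0.7)/560 kΩ = 0.0184 mA.
In the active region I_C = β·I_B = 200 × 0.0184 = 3.68 mA.
Collector loop: V_CE = V_CC − I_C·R_C = 11 − 3.68×1.2 = 6.59 V.
Since V_CE = 6.59 V > V_CE(sat) ≈ 0.2 V, the transistor is in the active region as assumed.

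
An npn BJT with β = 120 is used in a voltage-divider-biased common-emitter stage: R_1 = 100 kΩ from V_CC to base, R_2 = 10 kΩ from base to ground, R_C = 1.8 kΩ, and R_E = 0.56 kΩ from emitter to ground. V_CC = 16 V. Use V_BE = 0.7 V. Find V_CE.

Thevenize the base divider: V_Th = V_CC·R_2/(R_1+R_2) = 16×10/110 = 1.45 V, R_Th = R_1‖R_2 = 9.09 kΩ.
Base-emitter loop: V_Th = I_B·R_Th + V_BE + (β+1)I_B·R_E, so I_B = (1.45 − 0.7) / (9.09 + 121×0.56) = 0.00982 mA.
I_C = β·I_B = 120×0.00982 = 1.18 mA, and I_E = (β+1)I_B = 1.19 mA.
V_CE = V_CC − I_C·R_C − I_E·R_E = 16 − 1.18×1.8 − 1.19×0.56 = 13.2 V.
V_CE = 13.2 V > 0.2 V confirms active-region operation.

V_CE ≈ 13 V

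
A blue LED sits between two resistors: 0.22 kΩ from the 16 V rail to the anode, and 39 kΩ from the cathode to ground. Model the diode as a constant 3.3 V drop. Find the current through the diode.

The two resistors are in series with the diode, so KVL gives 16 = I·0.22 + 3.3 + I·39.
I = (16 − 3.3) / (0.22 + 39) kΩ = 12.7 / 39.2 = 0.324 mA.

I ≈ 0.32 mA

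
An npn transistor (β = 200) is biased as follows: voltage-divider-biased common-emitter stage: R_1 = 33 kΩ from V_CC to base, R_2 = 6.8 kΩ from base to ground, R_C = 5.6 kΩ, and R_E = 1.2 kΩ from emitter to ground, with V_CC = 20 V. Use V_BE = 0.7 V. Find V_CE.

V_CE ≈ 5 V

Thevenize the base divider: V_Th = V_CC·R_2/(R_1+R_2) = 20×6.8/39.8 = 3.42 V, R_Th = R_1‖R_2 = 5.64 kΩ.
Base-emitter loop: V_Th = I_B·R_Th + V_BE + (β+1)I_B·R_E, so I_B = (3.42 − 0.7) / (5.64 + 201×1.2) = 0.011 mA.
I_C = β·I_B = 200×0.011 = 2.2 mA, and I_E = (β+1)I_B = 2.21 mA.
V_CE = V_CC − I_C·R_C − I_E·R_E = 20 − 2.2×5.6 − 2.21×1.2 = 5.02 V.
V_CE = 5.02 V > 0.2 V confirms active-region operation.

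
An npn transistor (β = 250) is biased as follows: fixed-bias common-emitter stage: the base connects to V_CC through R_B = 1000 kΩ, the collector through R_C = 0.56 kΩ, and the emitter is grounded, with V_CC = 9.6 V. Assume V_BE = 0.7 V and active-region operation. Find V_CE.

Base loop: V_CC = I_B·R_B + V_BE, so I_B = (9.6 − 0.7)/1000 kΩ = 0.0089 mA.
In the active region I_C = β·I_B = 250 × 0.0089 = 2.23 mA.
Collector loop: V_CE = V_CC − I_C·R_C = 9.6 − 2.23×0.56 = 8.35 V.
Since V_CE = 8.35 V > V_CE(sat) ≈ 0.2 V, the transistor is in the active region as assumed.

V_CE ≈ 8.4 V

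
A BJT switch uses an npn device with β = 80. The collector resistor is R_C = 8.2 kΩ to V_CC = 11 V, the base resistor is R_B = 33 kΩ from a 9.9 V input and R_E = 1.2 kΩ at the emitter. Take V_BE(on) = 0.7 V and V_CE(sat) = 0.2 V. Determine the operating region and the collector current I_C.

Assume active: I_B = (9.9 − 0.7)/(33 + 81×1.2) = 0.0707 mA, I_C = β·I_B = 5.65 mA.
Then V_CE = 11 − 5.65×8.2 − 5.72×1.2 = -42.2 V < 0.2 V — the active assumption fails.
Re-solve with V_CE = 0.2 V. KCL at the emitter: V_E/R_E = (V_BB−0.7−V_E)/R_B + (V_CC−0.2−V_E)/R_C, giving V_E = 1.62 V.
I_C = (V_CC − 0.2 − V_E)/R_C = (10.8 − 1.62)/8.2 = 1.12 mA.
Check: I_B = (9.2 − 1.62)/33 = 0.23 mA, and β·I_B = 18.4 mA > I_C, confirming saturation.

saturation; I_C ≈ 1.1 mA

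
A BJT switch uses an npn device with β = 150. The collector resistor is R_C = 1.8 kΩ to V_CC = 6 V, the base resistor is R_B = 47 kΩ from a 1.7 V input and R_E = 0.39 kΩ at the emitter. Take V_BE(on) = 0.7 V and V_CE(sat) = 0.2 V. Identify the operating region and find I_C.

Assume active. Base-emitter loop: I_B = (V_BB − V_BE)/(R_B + (β+1)R_E) = (1.7 − 0.7)/(47 + 151×0.39) = 0.00944 mA.
I_C = β·I_B = 150×0.00944 = 1.42 mA.
V_CE = V_CC − I_C·R_C − I_E·R_E = 6 − 1.42×1.8 − 1.43×0.39 = 2.89 V > V_CE(sat), so the active-region assumption holds.

active; I_C ≈ 1.4 mA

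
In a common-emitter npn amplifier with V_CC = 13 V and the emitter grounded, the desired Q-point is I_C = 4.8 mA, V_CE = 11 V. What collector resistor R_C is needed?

Collector loop: V_CC = I_C·R_C + V_CE.
R_C = (V_CC − V_CE)/I_C = (13 − 11)/4.8 = 0.417 kΩ.

R_C ≈ 0.42 kΩ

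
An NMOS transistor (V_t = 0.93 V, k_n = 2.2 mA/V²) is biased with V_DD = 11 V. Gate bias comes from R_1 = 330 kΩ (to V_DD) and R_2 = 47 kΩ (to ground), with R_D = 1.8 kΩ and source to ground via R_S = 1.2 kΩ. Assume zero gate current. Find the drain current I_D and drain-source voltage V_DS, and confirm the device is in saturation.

V_G = V_DD·R_2/(R_1+R_2) = 11×47/377 = 1.37 V.
Assume saturation: I_D = (k_n/2)(V_GS − V_t)² with V_GS = V_G − I_D·R_S = 1.37 − 1.2·I_D.
Substituting gives 1.58·I_D² − 2.17·I_D + 0.214 = 0, with roots I_D = 0.107 or 1.26 mA.
The root I_D = 1.26 mA gives V_GS = -0.14 V ≤ V_t, so take I_D = 0.107 mA.
Then V_GS = 1.24 V and V_DS = V_DD − I_D(R_D+R_S) = 11 − 0.107×3 = 10.7 V.
Saturation requires V_DS ≥ V_GS − V_t = 0.312 V; 10.7 ≥ 0.312 ✓.

I_D ≈ 0.11 mA, V_DS ≈ 11 V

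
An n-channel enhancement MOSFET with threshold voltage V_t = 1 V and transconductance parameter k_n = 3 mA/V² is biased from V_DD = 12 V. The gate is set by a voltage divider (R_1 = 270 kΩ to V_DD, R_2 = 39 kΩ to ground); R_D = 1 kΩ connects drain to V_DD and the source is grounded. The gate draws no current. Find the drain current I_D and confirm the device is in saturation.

V_G = V_DD·R_2/(R_1+R_2) = 12×39/309 = 1.51 V. With the source grounded, V_GS = V_G = 1.51 V.
Assume saturation: I_D = (k_n/2)(V_GS − V_t)² = (3/2)×(1.51 − 1)² = 1.5×0.515² = 0.397 mA.
V_DS = V_DD − I_D·R_D = 12 − 0.397×1 = 11.6 V.
Saturation requires V_DS ≥ V_GS − V_t = 0.515 V; 11.6 ≥ 0.515 ✓.

I_D ≈ 0.4 mA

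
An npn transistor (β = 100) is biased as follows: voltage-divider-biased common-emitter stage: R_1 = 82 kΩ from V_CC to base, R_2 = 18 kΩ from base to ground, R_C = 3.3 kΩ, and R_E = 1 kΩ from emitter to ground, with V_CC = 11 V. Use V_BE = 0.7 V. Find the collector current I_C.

Thevenize the base divider: V_Th = V_CC·R_2/(R_1+R_2) = 11×18/100 = 1.98 V, R_Th = R_1‖R_2 = 14.8 kΩ.
Base-emitter loop: V_Th = I_B·R_Th + V_BE + (β+1)I_B·R_E, so I_B = (1.98 − 0.7) / (14.8 + 101×1) = 0.0111 mA.
I_C = β·I_B = 100×0.0111 = 1.11 mA, and I_E = (β+1)I_B = 1.12 mA.
V_CE = V_CC − I_C·R_C − I_E·R_E = 11 − 1.11×3.3 − 1.12×1 = 6.23 V.
V_CE = 6.23 V > 0.2 V confirms active-region operation.

I_C ≈ 1.1 mA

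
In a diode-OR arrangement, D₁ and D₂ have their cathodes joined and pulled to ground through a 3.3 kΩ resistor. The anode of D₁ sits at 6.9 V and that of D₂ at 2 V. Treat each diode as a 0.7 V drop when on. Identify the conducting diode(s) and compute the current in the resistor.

Assume both conduct. Then node N would need to be at both 6.9−0.7 = 6.2 V and 2−0.7 = 1.3 V, which is impossible.
Assume only D₁ conducts: V_N = 6.9 − 0.7 = 6.2 V, so I_R = 6.2/3.3 = 1.88 mA.
Check D₂: its anode-to-cathode voltage is 2 − 6.2 = -4.2 V < 0.7 V, so it is off. The assumption is consistent.

Only D₁ conducts; I_R ≈ 1.9 mA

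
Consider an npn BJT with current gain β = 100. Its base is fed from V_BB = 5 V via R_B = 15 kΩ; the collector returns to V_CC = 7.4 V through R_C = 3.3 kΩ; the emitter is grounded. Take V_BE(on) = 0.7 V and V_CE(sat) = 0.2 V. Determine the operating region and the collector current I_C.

Assume active: I_B = (5 − 0.7)/15 = 0.287 mA, giving I_C = β·I_B = 28.7 mA.
But then V_CE = 7.4 − 28.7×3.3 = -87.2 V < V_CE(sat) = 0.2 V — impossible in the active region.
So the transistor is saturated. With V_CE = 0.2 V, I_C = (V_CC − 0.2)/R_C = 7.2/3.3 = 2.18 mA.
Check: β·I_B = 28.7 mA > I_C = 2.18 mA, confirming saturation.

saturation; I_C ≈ 2.2 mA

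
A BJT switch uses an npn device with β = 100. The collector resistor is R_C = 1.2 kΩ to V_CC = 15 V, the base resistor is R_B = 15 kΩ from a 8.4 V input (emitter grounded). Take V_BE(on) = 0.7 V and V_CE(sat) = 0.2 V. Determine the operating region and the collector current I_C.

Assume active: I_B = (8.4 − 0.7)/15 = 0.513 mA, giving I_C = β·I_B = 51.3 mA.
But then V_CE = 15 − 51.3×1.2 = -46.6 V < V_CE(sat) = 0.2 V — impossible in the active region.
So the transistor is saturated. With V_CE = 0.2 V, I_C = (V_CC − 0.2)/R_C = 14.8/1.2 = 12.3 mA.
Check: β·I_B = 51.3 mA > I_C = 12.3 mA, confirming saturation.

saturation; I_C ≈ 12 mA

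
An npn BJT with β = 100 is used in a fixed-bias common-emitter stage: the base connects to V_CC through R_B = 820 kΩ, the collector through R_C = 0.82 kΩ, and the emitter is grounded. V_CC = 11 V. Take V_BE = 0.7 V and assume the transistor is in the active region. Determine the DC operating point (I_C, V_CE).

I_C ≈ 1.3 mA, V_CE ≈ 10 V

Base loop: V_CC = I_B·R_B + V_BE, so I_B = (11 − 0.7)/820 kΩ = 0.0126 mA.
In the active region I_C = β·I_B = 100 × 0.0126 = 1.26 mA.
Collector loop: V_CE = V_CC − I_C·R_C = 11 − 1.26×0.82 = 9.97 V.
Since V_CE = 9.97 V > V_CE(sat) ≈ 0.2 V, the transistor is in the active region as assumed.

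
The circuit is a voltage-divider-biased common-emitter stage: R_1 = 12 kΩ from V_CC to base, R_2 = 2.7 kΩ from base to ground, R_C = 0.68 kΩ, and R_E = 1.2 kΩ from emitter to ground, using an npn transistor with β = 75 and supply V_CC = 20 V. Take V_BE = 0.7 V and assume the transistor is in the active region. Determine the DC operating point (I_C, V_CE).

I_C ≈ 2.4 mA, V_CE ≈ 15 V

Thevenize the base divider: V_Th = V_CC·R_2/(R_1+R_2) = 20×2.7/14.7 = 3.67 V, R_Th = R_1‖R_2 = 2.2 kΩ.
Base-emitter loop: V_Th = I_B·R_Th + V_BE + (β+1)I_B·R_E, so I_B = (3.67 − 0.7) / (2.2 + 76×1.2) = 0.0318 mA.
I_C = β·I_B = 75×0.0318 = 2.39 mA, and I_E = (β+1)I_B = 2.42 mA.
V_CE = V_CC − I_C·R_C − I_E·R_E = 20 − 2.39×0.68 − 2.42×1.2 = 15.5 V.
V_CE = 15.5 V > 0.2 V confirms active-region operation.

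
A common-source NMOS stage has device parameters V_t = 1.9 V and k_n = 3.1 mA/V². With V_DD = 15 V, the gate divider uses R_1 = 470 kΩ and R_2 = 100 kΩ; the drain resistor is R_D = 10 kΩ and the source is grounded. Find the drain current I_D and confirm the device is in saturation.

V_G = V_DD·R_2/(R_1+R_2) = 15×100/570 = 2.63 V. With the source grounded, V_GS = V_G = 2.63 V.
Assume saturation: I_D = (k_n/2)(V_GS − V_t)² = (3.1/2)×(2.63 − 1.9)² = 1.55×0.732² = 0.83 mA.
V_DS = V_DD − I_D·R_D = 15 − 0.83×10 = 6.7 V.
Saturation requires V_DS ≥ V_GS − V_t = 0.732 V; 6.7 ≥ 0.732 ✓.

I_D ≈ 0.83 mA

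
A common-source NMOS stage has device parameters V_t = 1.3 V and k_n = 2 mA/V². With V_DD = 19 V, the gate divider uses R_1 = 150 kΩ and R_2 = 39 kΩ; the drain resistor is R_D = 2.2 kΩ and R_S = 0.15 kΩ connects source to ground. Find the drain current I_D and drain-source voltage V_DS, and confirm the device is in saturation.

V_G = V_DD·R_2/(R_1+R_2) = 19×39/189 = 3.92 V.
Assume saturation: I_D = (k_n/2)(V_GS − V_t)² with V_GS = V_G − I_D·R_S = 3.92 − 0.15·I_D.
Substituting gives 0.0225·I_D² − 1.79·I_D + 6.87 = 0, with roots I_D = 4.05 or 75.3 mA.
The root I_D = 75.3 mA gives V_GS = -7.38 V ≤ V_t, so take I_D = 4.05 mA.
Then V_GS = 3.31 V and V_DS = V_DD − I_D(R_D+R_S) = 19 − 4.05×2.35 = 9.48 V.
Saturation requires V_DS ≥ V_GS − V_t = 2.01 V; 9.48 ≥ 2.01 ✓.

I_D ≈ 4.1 mA, V_DS ≈ 9.5 V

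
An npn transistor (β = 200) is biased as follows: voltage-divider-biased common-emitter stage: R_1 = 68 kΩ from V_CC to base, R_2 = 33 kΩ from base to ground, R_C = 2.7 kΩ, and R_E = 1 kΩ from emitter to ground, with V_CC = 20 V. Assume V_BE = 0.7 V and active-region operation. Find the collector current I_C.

Thevenize the base divider: V_Th = V_CC·R_2/(R_1+R_2) = 20×33/101 = 6.53 V, R_Th = R_1‖R_2 = 22.2 kΩ.
Base-emitter loop: V_Th = I_B·R_Th + V_BE + (β+1)I_B·R_E, so I_B = (6.53 − 0.7) / (22.2 + 201×1) = 0.0261 mA.
I_C = β·I_B = 200×0.0261 = 5.23 mA, and I_E = (β+1)I_B = 5.25 mA.
V_CE = V_CC − I_C·R_C − I_E·R_E = 20 − 5.23×2.7 − 5.25×1 = 0.631 V.
V_CE = 0.631 V > 0.2 V confirms active-region operation.

I_C ≈ 5.2 mA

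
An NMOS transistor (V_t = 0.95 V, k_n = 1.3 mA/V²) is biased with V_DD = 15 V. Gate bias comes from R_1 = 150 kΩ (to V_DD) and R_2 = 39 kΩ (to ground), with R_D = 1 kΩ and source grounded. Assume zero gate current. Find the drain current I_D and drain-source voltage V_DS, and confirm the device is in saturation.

I_D ≈ 3 mA, V_DS ≈ 12 V

V_G = V_DD·R_2/(R_1+R_2) = 15×39/189 = 3.1 V. With the source grounded, V_GS = V_G = 3.1 V.
Assume saturation: I_D = (k_n/2)(V_GS − V_t)² = (1.3/2)×(3.1 − 0.95)² = 0.65×2.15² = 2.99 mA.
V_DS = V_DD − I_D·R_D = 15 − 2.99×1 = 12 V.
Saturation requires V_DS ≥ V_GS − V_t = 2.15 V; 12 ≥ 2.15 ✓.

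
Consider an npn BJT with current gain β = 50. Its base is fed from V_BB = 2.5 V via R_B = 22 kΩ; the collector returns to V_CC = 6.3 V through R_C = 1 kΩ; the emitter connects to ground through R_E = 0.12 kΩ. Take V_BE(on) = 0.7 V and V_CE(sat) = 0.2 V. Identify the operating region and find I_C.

active; I_C ≈ 3.2 mA

Assume active. Base-emitter loop: I_B = (V_BB − V_BE)/(R_B + (β+1)R_E) = (2.5 − 0.7)/(22 + 51×0.12) = 0.064 mA.
I_C = β·I_B = 50×0.064 = 3.2 mA.
V_CE = V_CC − I_C·R_C − I_E·R_E = 6.3 − 3.2×1 − 3.26×0.12 = 2.71 V > V_CE(sat), so the active-region assumption holds.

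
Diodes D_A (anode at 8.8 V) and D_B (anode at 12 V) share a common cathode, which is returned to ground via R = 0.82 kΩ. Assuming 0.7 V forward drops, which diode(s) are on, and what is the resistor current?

Assume both conduct. Then node N would need to be at both 8.8−0.7 = 8.1 V and 12−0.7 = 11.3 V, which is impossible.
Assume only D_B conducts: V_N = 12 − 0.7 = 11.3 V, so I_R = 11.3/0.82 = 13.8 mA.
Check D_A: its anode-to-cathode voltage is 8.8 − 11.3 = -2.5 V < 0.7 V, so it is off. The assumption is consistent.

Only D_B conducts; I_R ≈ 14 mA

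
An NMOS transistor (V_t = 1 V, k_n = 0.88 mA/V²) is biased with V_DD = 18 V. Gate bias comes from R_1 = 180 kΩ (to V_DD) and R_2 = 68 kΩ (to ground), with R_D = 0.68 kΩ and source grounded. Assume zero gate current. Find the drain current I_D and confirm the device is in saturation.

V_G = V_DD·R_2/(R_1+R_2) = 18×68/248 = 4.94 V. With the source grounded, V_GS = V_G = 4.94 V.
Assume saturation: I_D = (k_n/2)(V_GS − V_t)² = (0.88/2)×(4.94 − 1)² = 0.44×3.94² = 6.81 mA.
V_DS = V_DD − I_D·R_D = 18 − 6.81×0.68 = 13.4 V.
Saturation requires V_DS ≥ V_GS − V_t = 3.94 V; 13.4 ≥ 3.94 ✓.

I_D ≈ 6.8 mA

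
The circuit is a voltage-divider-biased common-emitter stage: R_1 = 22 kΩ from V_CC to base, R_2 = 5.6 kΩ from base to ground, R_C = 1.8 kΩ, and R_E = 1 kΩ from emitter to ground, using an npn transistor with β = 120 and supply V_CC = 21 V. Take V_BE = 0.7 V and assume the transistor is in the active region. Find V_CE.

V_CE ≈ 11 V

Thevenize the base divider: V_Th = V_CC·R_2/(R_1+R_2) = 21×5.6/27.6 = 4.26 V, R_Th = R_1‖R_2 = 4.46 kΩ.
Base-emitter loop: V_Th = I_B·R_Th + V_BE + (β+1)I_B·R_E, so I_B = (4.26 − 0.7) / (4.46 + 121×1) = 0.0284 mA.
I_C = β·I_B = 120×0.0284 = 3.41 mA, and I_E = (β+1)I_B = 3.43 mA.
V_CE = V_CC − I_C·R_C − I_E·R_E = 21 − 3.41×1.8 − 3.43×1 = 11.4 V.
V_CE = 11.4 V > 0.2 V confirms active-region operation.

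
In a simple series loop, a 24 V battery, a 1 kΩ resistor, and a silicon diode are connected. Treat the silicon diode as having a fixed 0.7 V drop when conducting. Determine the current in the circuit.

I ≈ 23 mA

KVL around the loop: 24 = V_D + I·R = 0.7 + I × 1 kΩ.
So I = (24 − 0.7) / 1 kΩ = 23.3 / 1 = 23.3 mA.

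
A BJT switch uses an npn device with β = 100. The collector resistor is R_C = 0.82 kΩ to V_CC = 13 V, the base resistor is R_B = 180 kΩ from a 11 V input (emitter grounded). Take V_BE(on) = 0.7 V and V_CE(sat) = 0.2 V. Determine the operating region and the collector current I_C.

Assume active. Base-emitter loop: I_B = (V_BB − V_BE)/R_B = (11 − 0.7)/180 = 0.0572 mA.
I_C = β·I_B = 100×0.0572 = 5.72 mA.
V_CE = V_CC − I_C·R_C = 13 − 5.72×0.82 = 8.31 V > V_CE(sat), so the active-region assumption holds.

active; I_C ≈ 5.7 mA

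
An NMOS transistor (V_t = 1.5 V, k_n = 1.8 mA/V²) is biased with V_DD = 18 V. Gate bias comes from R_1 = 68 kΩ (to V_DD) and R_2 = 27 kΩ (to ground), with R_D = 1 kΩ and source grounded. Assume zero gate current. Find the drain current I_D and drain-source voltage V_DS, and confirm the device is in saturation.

I_D ≈ 12 mA, V_DS ≈ 6.2 V

V_G = V_DD·R_2/(R_1+R_2) = 18×27/95 = 5.12 V. With the source grounded, V_GS = V_G = 5.12 V.
Assume saturation: I_D = (k_n/2)(V_GS − V_t)² = (1.8/2)×(5.12 − 1.5)² = 0.9×3.62² = 11.8 mA.
V_DS = V_DD − I_D·R_D = 18 − 11.8×1 = 6.23 V.
Saturation requires V_DS ≥ V_GS − V_t = 3.62 V; 6.23 ≥ 3.62 ✓.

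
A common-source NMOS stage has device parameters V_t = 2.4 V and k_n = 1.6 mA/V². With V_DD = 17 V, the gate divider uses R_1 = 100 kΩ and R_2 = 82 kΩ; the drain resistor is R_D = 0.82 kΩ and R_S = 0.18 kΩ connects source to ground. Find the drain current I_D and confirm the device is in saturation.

I_D ≈ 9.8 mA

V_G = V_DD·R_2/(R_1+R_2) = 17×82/182 = 7.66 V.
Assume saturation: I_D = (k_n/2)(V_GS − V_t)² with V_GS = V_G − I_D·R_S = 7.66 − 0.18·I_D.
Substituting gives 0.0259·I_D² − 2.51·I_D + 22.1 = 0, with roots I_D = 9.79 or 87.2 mA.
The root I_D = 87.2 mA gives V_GS = -8.04 V ≤ V_t, so take I_D = 9.79 mA.
Then V_GS = 5.9 V and V_DS = V_DD − I_D(R_D+R_S) = 17 − 9.79×1 = 7.21 V.
Saturation requires V_DS ≥ V_GS − V_t = 3.5 V; 7.21 ≥ 3.5 ✓.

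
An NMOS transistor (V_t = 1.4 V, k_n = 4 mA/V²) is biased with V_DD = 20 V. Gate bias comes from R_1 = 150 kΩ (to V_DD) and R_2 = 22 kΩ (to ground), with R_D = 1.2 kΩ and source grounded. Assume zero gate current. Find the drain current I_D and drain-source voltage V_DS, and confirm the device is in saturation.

I_D ≈ 2.7 mA, V_DS ≈ 17 V

V_G = V_DD·R_2/(R_1+R_2) = 20×22/172 = 2.56 V. With the source grounded, V_GS = V_G = 2.56 V.
Assume saturation: I_D = (k_n/2)(V_GS − V_t)² = (4/2)×(2.56 − 1.4)² = 2×1.16² = 2.68 mA.
V_DS = V_DD − I_D·R_D = 20 − 2.68×1.2 = 16.8 V.
Saturation requires V_DS ≥ V_GS − V_t = 1.16 V; 16.8 ≥ 1.16 ✓.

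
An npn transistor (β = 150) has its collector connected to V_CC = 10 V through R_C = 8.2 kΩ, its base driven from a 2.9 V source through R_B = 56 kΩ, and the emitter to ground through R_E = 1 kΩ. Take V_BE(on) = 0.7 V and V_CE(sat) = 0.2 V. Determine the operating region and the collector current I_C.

Assume active: I_B = (2.9 − 0.7)/(56 + 151×1) = 0.0106 mA, I_C = β·I_B = 1.59 mA.
Then V_CE = 10 − 1.59×8.2 − 1.6×1 = -4.68 V < 0.2 V — the active assumption fails.
Re-solve with V_CE = 0.2 V. KCL at the emitter: V_E/R_E = (V_BB−0.7−V_E)/R_B + (V_CC−0.2−V_E)/R_C, giving V_E = 1.08 V.
I_C = (V_CC − 0.2 − V_E)/R_C = (9.8 − 1.08)/8.2 = 1.06 mA.
Check: I_B = (2.2 − 1.08)/56 = 0.0199 mA, and β·I_B = 2.99 mA > I_C, confirming saturation.

saturation; I_C ≈ 1.1 mA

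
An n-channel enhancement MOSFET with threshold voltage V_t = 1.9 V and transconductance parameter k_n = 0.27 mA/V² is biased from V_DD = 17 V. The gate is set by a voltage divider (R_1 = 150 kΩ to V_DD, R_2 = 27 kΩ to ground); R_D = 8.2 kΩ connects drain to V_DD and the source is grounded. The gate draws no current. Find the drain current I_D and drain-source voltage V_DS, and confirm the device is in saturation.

I_D ≈ 0.065 mA, V_DS ≈ 16 V

V_G = V_DD·R_2/(R_1+R_2) = 17×27/177 = 2.59 V. With the source grounded, V_GS = V_G = 2.59 V.
Assume saturation: I_D = (k_n/2)(V_GS − V_t)² = (0.27/2)×(2.59 − 1.9)² = 0.135×0.693² = 0.0649 mA.
V_DS = V_DD − I_D·R_D = 17 − 0.0649×8.2 = 16.5 V.
Saturation requires V_DS ≥ V_GS − V_t = 0.693 V; 16.5 ≥ 0.693 ✓.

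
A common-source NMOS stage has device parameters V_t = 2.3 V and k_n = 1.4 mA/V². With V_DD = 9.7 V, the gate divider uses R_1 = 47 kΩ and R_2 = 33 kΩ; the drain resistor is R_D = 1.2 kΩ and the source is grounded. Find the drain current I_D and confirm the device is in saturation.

I_D ≈ 2 mA

V_G = V_DD·R_2/(R_1+R_2) = 9.7×33/80 = 4 V. With the source grounded, V_GS = V_G = 4 V.
Assume saturation: I_D = (k_n/2)(V_GS − V_t)² = (1.4/2)×(4 − 2.3)² = 0.7×1.7² = 2.03 mA.
V_DS = V_DD − I_D·R_D = 9.7 − 2.03×1.2 = 7.27 V.
Saturation requires V_DS ≥ V_GS − V_t = 1.7 V; 7.27 ≥ 1.7 ✓.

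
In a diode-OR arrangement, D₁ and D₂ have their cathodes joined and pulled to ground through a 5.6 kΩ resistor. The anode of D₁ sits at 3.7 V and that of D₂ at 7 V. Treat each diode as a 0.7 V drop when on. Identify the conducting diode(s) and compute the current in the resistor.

Assume both conduct. Then node N would need to be at both 3.7−0.7 = 3 V and 7−0.7 = 6.3 V, which is impossible.
Assume only D₂ conducts: V_N = 7 − 0.7 = 6.3 V, so I_R = 6.3/5.6 = 1.12 mA.
Check D₁: its anode-to-cathode voltage is 3.7 − 6.3 = -2.6 V < 0.7 V, so it is off. The assumption is consistent.

Only D₂ conducts; I_R ≈ 1.1 mA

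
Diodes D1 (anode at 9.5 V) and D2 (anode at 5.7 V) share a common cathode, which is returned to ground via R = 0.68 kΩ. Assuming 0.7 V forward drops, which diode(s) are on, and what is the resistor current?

Assume both conduct. Then node N would need to be at both 9.5−0.7 = 8.8 V and 5.7−0.7 = 5 V, which is impossible.
Assume only D1 conducts: V_N = 9.5 − 0.7 = 8.8 V, so I_R = 8.8/0.68 = 12.9 mA.
Check D2: its anode-to-cathode voltage is 5.7 − 8.8 = -3.1 V < 0.7 V, so it is off. The assumption is consistent.

Only D1 conducts; I_R ≈ 13 mA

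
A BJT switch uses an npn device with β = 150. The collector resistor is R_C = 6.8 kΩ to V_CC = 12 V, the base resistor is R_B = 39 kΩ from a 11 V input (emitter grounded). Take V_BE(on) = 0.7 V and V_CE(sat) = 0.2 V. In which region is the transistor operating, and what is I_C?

Assume active: I_B = (11 − 0.7)/39 = 0.264 mA, giving I_C = β·I_B = 39.6 mA.
But then V_CE = 12 − 39.6×6.8 = -257 V < V_CE(sat) = 0.2 V — impossible in the active region.
So the transistor is saturated. With V_CE = 0.2 V, I_C = (V_CC − 0.2)/R_C = 11.8/6.8 = 1.74 mA.
Check: β·I_B = 39.6 mA > I_C = 1.74 mA, confirming saturation.

saturation; I_C ≈ 1.7 mA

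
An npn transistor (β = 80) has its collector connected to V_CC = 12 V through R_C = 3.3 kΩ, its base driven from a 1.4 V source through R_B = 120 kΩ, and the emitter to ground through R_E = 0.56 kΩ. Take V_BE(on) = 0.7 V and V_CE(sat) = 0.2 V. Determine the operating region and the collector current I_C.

Assume active. Base-emitter loop: I_B = (V_BB − V_BE)/(R_B + (β+1)R_E) = (1.4 − 0.7)/(120 + 81×0.56) = 0.00423 mA.
I_C = β·I_B = 80×0.00423 = 0.339 mA.
V_CE = V_CC − I_C·R_C − I_E·R_E = 12 − 0.339×3.3 − 0.343×0.56 = 10.7 V > V_CE(sat), so the active-region assumption holds.

active; I_C ≈ 0.34 mA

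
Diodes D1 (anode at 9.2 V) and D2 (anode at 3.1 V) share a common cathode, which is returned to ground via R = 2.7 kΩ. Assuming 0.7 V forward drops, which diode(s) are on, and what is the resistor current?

Assume both conduct. Then node N would need to be at both 9.2−0.7 = 8.5 V and 3.1−0.7 = 2.4 V, which is impossible.
Assume only D1 conducts: V_N = 9.2 − 0.7 = 8.5 V, so I_R = 8.5/2.7 = 3.15 mA.
Check D2: its anode-to-cathode voltage is 3.1 − 8.5 = -5.4 V < 0.7 V, so it is off. The assumption is consistent.

Only D1 conducts; I_R ≈ 3.1 mA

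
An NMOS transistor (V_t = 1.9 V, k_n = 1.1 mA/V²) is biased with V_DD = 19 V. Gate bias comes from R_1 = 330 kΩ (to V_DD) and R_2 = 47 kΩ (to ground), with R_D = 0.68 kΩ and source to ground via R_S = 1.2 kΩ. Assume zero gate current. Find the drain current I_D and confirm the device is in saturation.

V_G = V_DD·R_2/(R_1+R_2) = 19×47/377 = 2.37 V.
Assume saturation: I_D = (k_n/2)(V_GS − V_t)² with V_GS = V_G − I_D·R_S = 2.37 − 1.2·I_D.
Substituting gives 0.792·I_D² − 1.62·I_D + 0.121 = 0, with roots I_D = 0.0776 or 1.97 mA.
The root I_D = 1.97 mA gives V_GS = 0.00925 V ≤ V_t, so take I_D = 0.0776 mA.
Then V_GS = 2.28 V and V_DS = V_DD − I_D(R_D+R_S) = 19 − 0.0776×1.88 = 18.9 V.
Saturation requires V_DS ≥ V_GS − V_t = 0.376 V; 18.9 ≥ 0.376 ✓.

I_D ≈ 0.078 mA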